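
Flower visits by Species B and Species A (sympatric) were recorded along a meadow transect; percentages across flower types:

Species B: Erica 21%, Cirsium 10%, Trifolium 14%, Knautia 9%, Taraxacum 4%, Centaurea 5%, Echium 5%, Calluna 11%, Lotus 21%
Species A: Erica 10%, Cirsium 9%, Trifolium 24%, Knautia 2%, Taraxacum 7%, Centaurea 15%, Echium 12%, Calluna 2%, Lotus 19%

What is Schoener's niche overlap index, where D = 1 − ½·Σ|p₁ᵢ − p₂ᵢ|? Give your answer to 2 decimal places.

0.70

Convert percentages to proportions (divide by 100).
Σ|p₁ᵢ − p₂ᵢ| = 0.11 + 0.01 + 0.10 + 0.07 + 0.03 + 0.10 + 0.07 + 0.09 + 0.02 = 0.60
D = 1 − ½ × 0.60 = 1 − 0.300 = 0.7000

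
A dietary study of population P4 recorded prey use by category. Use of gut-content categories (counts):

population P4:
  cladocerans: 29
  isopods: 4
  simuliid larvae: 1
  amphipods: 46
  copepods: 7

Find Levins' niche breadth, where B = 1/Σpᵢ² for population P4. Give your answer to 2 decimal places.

Proportions for population P4 (n=87): 29/87=0.3333, 4/87=0.0460, 1/87=0.0115, 46/87=0.5287, 7/87=0.0805
Σpᵢ² = 0.3333² + 0.0460² + 0.0115² + 0.5287² + 0.0805² = 0.111089 + 0.002116 + 0.000132 + 0.279524 + 0.006480 = 0.399341
B = 1 / 0.399341 = 2.5041

2.50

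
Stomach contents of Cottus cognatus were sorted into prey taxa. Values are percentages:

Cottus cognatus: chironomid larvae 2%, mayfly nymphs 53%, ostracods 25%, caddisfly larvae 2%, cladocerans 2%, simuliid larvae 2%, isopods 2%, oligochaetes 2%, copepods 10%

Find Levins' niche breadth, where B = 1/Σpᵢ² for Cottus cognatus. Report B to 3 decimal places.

2.811

Convert percentages to proportions (divide by 100).
Σpᵢ² = 0.02² + 0.53² + 0.25² + 0.02² + 0.02² + 0.02² + 0.02² + 0.02² + 0.10² = 0.0004 + 0.2809 + 0.0625 + 0.0004 + 0.0004 + 0.0004 + 0.0004 + 0.0004 + 0.0100 = 0.3558
B = 1 / 0.3558 = 2.81057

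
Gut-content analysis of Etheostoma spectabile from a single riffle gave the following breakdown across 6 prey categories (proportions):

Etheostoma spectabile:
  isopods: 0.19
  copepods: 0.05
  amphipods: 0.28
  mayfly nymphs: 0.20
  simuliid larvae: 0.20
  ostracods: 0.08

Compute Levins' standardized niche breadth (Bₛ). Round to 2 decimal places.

0.78

Σpᵢ² = 0.19² + 0.05² + 0.28² + 0.20² + 0.20² + 0.08² = 0.0361 + 0.0025 + 0.0784 + 0.0400 + 0.0400 + 0.0064 = 0.2034
B = 1 / 0.2034 = 4.9164
Bₛ = (B − 1)/(n − 1) = (4.9164 − 1)/(6 − 1) = 3.9164/5 = 0.7833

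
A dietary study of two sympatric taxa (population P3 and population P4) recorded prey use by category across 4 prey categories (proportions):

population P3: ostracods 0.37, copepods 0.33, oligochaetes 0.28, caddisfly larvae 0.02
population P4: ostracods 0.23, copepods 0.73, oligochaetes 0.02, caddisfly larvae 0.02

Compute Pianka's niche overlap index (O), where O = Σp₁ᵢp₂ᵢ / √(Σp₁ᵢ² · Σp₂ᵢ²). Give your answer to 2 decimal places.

Σ p₁ᵢp₂ᵢ = 0.0851 + 0.2409 + 0.0056 + 0.0004 = 0.3320
Σp_1ᵢ² = 0.37² + 0.33² + 0.28² + 0.02² = 0.1369 + 0.1089 + 0.0784 + 0.0004 = 0.3246
Σp_2ᵢ² = 0.23² + 0.73² + 0.02² + 0.02² = 0.0529 + 0.5329 + 0.0004 + 0.0004 = 0.5866
O = 0.3320 / √(0.3246 × 0.5866) = 0.3320 / 0.43636 = 0.7608

0.76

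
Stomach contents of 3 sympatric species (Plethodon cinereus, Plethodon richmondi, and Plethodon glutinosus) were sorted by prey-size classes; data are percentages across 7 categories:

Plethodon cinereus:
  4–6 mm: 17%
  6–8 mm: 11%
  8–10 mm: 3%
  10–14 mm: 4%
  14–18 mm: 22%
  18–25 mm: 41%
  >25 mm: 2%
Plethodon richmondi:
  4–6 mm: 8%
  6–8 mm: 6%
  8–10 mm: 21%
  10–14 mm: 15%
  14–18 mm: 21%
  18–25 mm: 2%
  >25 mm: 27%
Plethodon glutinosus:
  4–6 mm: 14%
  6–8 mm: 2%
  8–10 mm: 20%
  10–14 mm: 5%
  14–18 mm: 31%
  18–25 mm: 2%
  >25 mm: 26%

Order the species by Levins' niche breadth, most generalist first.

Convert percentages to proportions (divide by 100).
Σp_cineᵢ² = 0.17² + 0.11² + 0.03² + 0.04² + 0.22² + 0.41² + 0.02² = 0.0289 + 0.0121 + 0.0009 + 0.0016 + 0.0484 + 0.1681 + 0.0004 = 0.2604
B_cine = 1 / 0.2604 = 3.8402
Σp_richᵢ² = 0.08² + 0.06² + 0.21² + 0.15² + 0.21² + 0.02² + 0.27² = 0.0064 + 0.0036 + 0.0441 + 0.0225 + 0.0441 + 0.0004 + 0.0729 = 0.1940
B_rich = 1 / 0.1940 = 5.1546
Σp_glutᵢ² = 0.14² + 0.02² + 0.20² + 0.05² + 0.31² + 0.02² + 0.26² = 0.0196 + 0.0004 + 0.0400 + 0.0025 + 0.0961 + 0.0004 + 0.0676 = 0.2266
B_glut = 1 / 0.2266 = 4.4131
Ranking by B (broadest → narrowest): Plethodon richmondi (5.15) > Plethodon glutinosus (4.41) > Plethodon cinereus (3.84)

Plethodon richmondi > Plethodon glutinosus > Plethodon cinereus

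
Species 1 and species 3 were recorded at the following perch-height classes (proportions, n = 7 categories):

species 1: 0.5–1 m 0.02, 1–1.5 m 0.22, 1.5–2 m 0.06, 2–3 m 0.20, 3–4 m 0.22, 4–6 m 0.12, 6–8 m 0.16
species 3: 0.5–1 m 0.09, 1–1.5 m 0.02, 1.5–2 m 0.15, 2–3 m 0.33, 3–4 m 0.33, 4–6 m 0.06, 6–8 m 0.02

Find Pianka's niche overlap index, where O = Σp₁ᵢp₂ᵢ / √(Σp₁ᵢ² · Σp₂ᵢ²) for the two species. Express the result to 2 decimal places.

0.77

Σ p₁ᵢp₂ᵢ = 0.0018 + 0.0044 + 0.0090 + 0.0660 + 0.0726 + 0.0072 + 0.0032 = 0.1642
Σp_1ᵢ² = 0.02² + 0.22² + 0.06² + 0.20² + 0.22² + 0.12² + 0.16² = 0.0004 + 0.0484 + 0.0036 + 0.0400 + 0.0484 + 0.0144 + 0.0256 = 0.1808
Σp_2ᵢ² = 0.09² + 0.02² + 0.15² + 0.33² + 0.33² + 0.06² + 0.02² = 0.0081 + 0.0004 + 0.0225 + 0.1089 + 0.1089 + 0.0036 + 0.0004 = 0.2528
O = 0.1642 / √(0.1808 × 0.2528) = 0.1642 / 0.21379 = 0.7680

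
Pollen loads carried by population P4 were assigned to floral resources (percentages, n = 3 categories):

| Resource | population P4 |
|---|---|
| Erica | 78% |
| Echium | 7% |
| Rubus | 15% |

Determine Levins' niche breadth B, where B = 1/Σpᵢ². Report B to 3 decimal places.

1.573

Convert percentages to proportions (divide by 100).
Σpᵢ² = 0.78² + 0.07² + 0.15² = 0.6084 + 0.0049 + 0.0225 = 0.6358
B = 1 / 0.6358 = 1.57282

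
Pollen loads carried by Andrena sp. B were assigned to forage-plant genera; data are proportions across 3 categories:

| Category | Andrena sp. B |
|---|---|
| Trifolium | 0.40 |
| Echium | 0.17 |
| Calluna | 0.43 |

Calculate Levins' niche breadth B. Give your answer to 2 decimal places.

2.68

Σpᵢ² = 0.40² + 0.17² + 0.43² = 0.1600 + 0.0289 + 0.1849 = 0.3738
B = 1 / 0.3738 = 2.6752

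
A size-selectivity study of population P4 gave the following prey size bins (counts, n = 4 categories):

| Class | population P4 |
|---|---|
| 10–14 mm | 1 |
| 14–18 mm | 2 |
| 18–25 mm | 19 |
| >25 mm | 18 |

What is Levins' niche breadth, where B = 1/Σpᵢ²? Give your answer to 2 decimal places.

2.32

Proportions for population P4 (n=40): 1/40=0.0250, 2/40=0.0500, 19/40=0.4750, 18/40=0.4500
Σpᵢ² = 0.0250² + 0.0500² + 0.4750² + 0.4500² = 0.000625 + 0.002500 + 0.225625 + 0.202500 = 0.431250
B = 1 / 0.431250 = 2.3188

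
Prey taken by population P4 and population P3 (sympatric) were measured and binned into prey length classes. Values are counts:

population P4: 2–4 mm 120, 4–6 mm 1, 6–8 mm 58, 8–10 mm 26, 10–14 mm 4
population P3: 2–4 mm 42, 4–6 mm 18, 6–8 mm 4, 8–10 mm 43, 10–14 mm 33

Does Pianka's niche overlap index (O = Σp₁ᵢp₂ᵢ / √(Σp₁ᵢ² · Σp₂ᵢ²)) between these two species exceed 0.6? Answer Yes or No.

Proportions for population P4 (n=209): 120/209=0.5742, 1/209=0.0048, 58/209=0.2775, 26/209=0.1244, 4/209=0.0191
Proportions for population P3 (n=140): 42/140=0.3000, 18/140=0.1286, 4/140=0.0286, 43/140=0.3071, 33/140=0.2357
Σ p₁ᵢp₂ᵢ = 0.172260 + 0.000617 + 0.007937 + 0.038203 + 0.004502 = 0.223519
Σp_1ᵢ² = 0.5742² + 0.0048² + 0.2775² + 0.1244² + 0.0191² = 0.329706 + 0.000023 + 0.077006 + 0.015475 + 0.000365 = 0.422575
Σp_2ᵢ² = 0.3000² + 0.1286² + 0.0286² + 0.3071² + 0.2357² = 0.090000 + 0.016538 + 0.000818 + 0.094310 + 0.055554 = 0.257220
O = 0.223519 / √(0.422575 × 0.257220) = 0.223519 / 0.3296889 = 0.6780
O = 0.6780 > 0.6 → Yes.

Yes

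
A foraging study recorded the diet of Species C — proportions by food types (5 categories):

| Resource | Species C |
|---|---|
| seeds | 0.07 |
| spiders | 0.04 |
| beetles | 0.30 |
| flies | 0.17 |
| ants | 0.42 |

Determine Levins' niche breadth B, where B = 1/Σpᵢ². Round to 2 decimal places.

Σpᵢ² = 0.07² + 0.04² + 0.30² + 0.17² + 0.42² = 0.0049 + 0.0016 + 0.0900 + 0.0289 + 0.1764 = 0.3018
B = 1 / 0.3018 = 3.3135

3.31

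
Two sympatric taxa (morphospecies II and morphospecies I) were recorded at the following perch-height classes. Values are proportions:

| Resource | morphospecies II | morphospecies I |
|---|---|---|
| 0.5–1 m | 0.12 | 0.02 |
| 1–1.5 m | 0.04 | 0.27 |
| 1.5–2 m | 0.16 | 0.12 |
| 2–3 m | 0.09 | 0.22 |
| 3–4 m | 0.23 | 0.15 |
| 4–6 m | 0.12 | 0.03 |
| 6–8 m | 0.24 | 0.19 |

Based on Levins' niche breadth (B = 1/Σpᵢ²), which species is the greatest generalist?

morphospecies II

Σp_IIᵢ² = 0.12² + 0.04² + 0.16² + 0.09² + 0.23² + 0.12² + 0.24² = 0.0144 + 0.0016 + 0.0256 + 0.0081 + 0.0529 + 0.0144 + 0.0576 = 0.1746
B_II = 1 / 0.1746 = 5.7274
Σp_Iᵢ² = 0.02² + 0.27² + 0.12² + 0.22² + 0.15² + 0.03² + 0.19² = 0.0004 + 0.0729 + 0.0144 + 0.0484 + 0.0225 + 0.0009 + 0.0361 = 0.1956
B_I = 1 / 0.1956 = 5.1125
Highest B → broadest niche (most generalist): morphospecies II (B = 5.73).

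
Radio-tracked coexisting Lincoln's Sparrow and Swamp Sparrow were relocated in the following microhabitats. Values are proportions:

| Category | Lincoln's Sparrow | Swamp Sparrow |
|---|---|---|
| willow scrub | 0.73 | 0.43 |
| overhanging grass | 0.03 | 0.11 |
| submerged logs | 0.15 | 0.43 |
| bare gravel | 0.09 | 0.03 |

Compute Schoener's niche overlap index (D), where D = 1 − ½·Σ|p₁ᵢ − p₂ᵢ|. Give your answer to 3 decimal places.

Σ|p₁ᵢ − p₂ᵢ| = 0.30 + 0.08 + 0.28 + 0.06 = 0.72
D = 1 − ½ × 0.72 = 1 − 0.360 = 0.64000

0.640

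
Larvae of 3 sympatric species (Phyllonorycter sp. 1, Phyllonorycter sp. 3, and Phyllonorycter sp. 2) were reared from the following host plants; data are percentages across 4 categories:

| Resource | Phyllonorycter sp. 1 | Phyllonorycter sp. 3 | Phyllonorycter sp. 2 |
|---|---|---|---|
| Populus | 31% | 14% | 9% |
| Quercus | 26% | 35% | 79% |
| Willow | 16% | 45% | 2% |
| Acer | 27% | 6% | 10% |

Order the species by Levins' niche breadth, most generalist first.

Convert percentages to proportions (divide by 100).
Σp_1ᵢ² = 0.31² + 0.26² + 0.16² + 0.27² = 0.0961 + 0.0676 + 0.0256 + 0.0729 = 0.2622
B_1 = 1 / 0.2622 = 3.8139
Σp_3ᵢ² = 0.14² + 0.35² + 0.45² + 0.06² = 0.0196 + 0.1225 + 0.2025 + 0.0036 = 0.3482
B_3 = 1 / 0.3482 = 2.8719
Σp_2ᵢ² = 0.09² + 0.79² + 0.02² + 0.10² = 0.0081 + 0.6241 + 0.0004 + 0.0100 = 0.6426
B_2 = 1 / 0.6426 = 1.5562
Ranking by B (broadest → narrowest): Phyllonorycter sp. 1 (3.81) > Phyllonorycter sp. 3 (2.87) > Phyllonorycter sp. 2 (1.56)

Phyllonorycter sp. 1 > Phyllonorycter sp. 3 > Phyllonorycter sp. 2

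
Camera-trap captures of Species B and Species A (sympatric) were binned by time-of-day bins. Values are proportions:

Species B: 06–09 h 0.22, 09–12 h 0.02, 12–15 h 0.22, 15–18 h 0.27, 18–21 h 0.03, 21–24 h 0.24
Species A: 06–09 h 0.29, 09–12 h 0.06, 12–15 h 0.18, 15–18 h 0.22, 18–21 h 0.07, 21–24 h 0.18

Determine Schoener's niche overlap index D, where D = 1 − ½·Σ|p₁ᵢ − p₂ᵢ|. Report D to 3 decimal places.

Σ|p₁ᵢ − p₂ᵢ| = 0.07 + 0.04 + 0.04 + 0.05 + 0.04 + 0.06 = 0.30
D = 1 − ½ × 0.30 = 1 − 0.150 = 0.85000

0.850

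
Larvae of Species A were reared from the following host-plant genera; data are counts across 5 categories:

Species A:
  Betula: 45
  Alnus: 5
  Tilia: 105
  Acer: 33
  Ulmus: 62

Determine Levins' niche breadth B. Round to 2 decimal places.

Proportions for Species A (n=250): 45/250=0.1800, 5/250=0.0200, 105/250=0.4200, 33/250=0.1320, 62/250=0.2480
Σpᵢ² = 0.1800² + 0.0200² + 0.4200² + 0.1320² + 0.2480² = 0.032400 + 0.000400 + 0.176400 + 0.017424 + 0.061504 = 0.288128
B = 1 / 0.288128 = 3.4707

3.47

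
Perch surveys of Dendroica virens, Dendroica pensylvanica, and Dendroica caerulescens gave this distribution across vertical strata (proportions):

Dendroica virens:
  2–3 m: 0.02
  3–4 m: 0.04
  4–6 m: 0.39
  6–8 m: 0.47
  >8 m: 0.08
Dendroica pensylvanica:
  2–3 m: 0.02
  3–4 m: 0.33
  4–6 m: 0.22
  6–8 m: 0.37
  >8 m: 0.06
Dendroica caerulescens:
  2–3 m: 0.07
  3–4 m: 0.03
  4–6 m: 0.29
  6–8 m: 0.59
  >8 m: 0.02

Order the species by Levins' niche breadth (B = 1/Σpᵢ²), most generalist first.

Σp_vireᵢ² = 0.02² + 0.04² + 0.39² + 0.47² + 0.08² = 0.0004 + 0.0016 + 0.1521 + 0.2209 + 0.0064 = 0.3814
B_vire = 1 / 0.3814 = 2.6219
Σp_pensᵢ² = 0.02² + 0.33² + 0.22² + 0.37² + 0.06² = 0.0004 + 0.1089 + 0.0484 + 0.1369 + 0.0036 = 0.2982
B_pens = 1 / 0.2982 = 3.3535
Σp_caerᵢ² = 0.07² + 0.03² + 0.29² + 0.59² + 0.02² = 0.0049 + 0.0009 + 0.0841 + 0.3481 + 0.0004 = 0.4384
B_caer = 1 / 0.4384 = 2.2810
Ranking by B (broadest → narrowest): Dendroica pensylvanica (3.35) > Dendroica virens (2.62) > Dendroica caerulescens (2.28)

Dendroica pensylvanica > Dendroica virens > Dendroica caerulescens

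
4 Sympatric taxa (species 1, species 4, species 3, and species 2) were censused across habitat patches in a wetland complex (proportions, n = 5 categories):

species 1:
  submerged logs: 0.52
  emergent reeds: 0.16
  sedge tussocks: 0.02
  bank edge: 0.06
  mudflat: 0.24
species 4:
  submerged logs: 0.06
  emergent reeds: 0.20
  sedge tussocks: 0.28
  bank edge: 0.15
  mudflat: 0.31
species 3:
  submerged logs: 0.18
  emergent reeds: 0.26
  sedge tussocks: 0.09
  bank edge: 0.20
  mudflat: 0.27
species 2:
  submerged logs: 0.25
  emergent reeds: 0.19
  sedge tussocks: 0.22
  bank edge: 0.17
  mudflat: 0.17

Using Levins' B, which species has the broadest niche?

Σp_1ᵢ² = 0.52² + 0.16² + 0.02² + 0.06² + 0.24² = 0.2704 + 0.0256 + 0.0004 + 0.0036 + 0.0576 = 0.3576
B_1 = 1 / 0.3576 = 2.7964
Σp_4ᵢ² = 0.06² + 0.20² + 0.28² + 0.15² + 0.31² = 0.0036 + 0.0400 + 0.0784 + 0.0225 + 0.0961 = 0.2406
B_4 = 1 / 0.2406 = 4.1563
Σp_3ᵢ² = 0.18² + 0.26² + 0.09² + 0.20² + 0.27² = 0.0324 + 0.0676 + 0.0081 + 0.0400 + 0.0729 = 0.2210
B_3 = 1 / 0.2210 = 4.5249
Σp_2ᵢ² = 0.25² + 0.19² + 0.22² + 0.17² + 0.17² = 0.0625 + 0.0361 + 0.0484 + 0.0289 + 0.0289 = 0.2048
B_2 = 1 / 0.2048 = 4.8828
Highest B → broadest niche (most generalist): species 2 (B = 4.88).

species 2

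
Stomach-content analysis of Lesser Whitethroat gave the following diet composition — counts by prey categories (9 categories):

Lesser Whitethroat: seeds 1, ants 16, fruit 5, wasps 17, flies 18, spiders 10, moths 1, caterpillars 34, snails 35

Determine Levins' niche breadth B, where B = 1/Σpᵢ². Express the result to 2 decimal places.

Proportions for Lesser Whitethroat (n=137): 1/137=0.0073, 16/137=0.1168, 5/137=0.0365, 17/137=0.1241, 18/137=0.1314, 10/137=0.0730, 1/137=0.0073, 34/137=0.2482, 35/137=0.2555
Σpᵢ² = 0.0073² + 0.1168² + 0.0365² + 0.1241² + 0.1314² + 0.0730² + 0.0073² + 0.2482² + 0.2555² = 0.000053 + 0.013642 + 0.001332 + 0.015401 + 0.017266 + 0.005329 + 0.000053 + 0.061603 + 0.065280 = 0.179959
B = 1 / 0.179959 = 5.5568

5.56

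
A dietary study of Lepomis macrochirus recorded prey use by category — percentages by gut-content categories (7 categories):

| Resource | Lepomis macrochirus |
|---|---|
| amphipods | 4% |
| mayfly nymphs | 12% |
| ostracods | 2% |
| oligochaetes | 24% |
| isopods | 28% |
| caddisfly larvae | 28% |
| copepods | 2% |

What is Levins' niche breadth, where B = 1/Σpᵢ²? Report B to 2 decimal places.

Convert percentages to proportions (divide by 100).
Σpᵢ² = 0.04² + 0.12² + 0.02² + 0.24² + 0.28² + 0.28² + 0.02² = 0.0016 + 0.0144 + 0.0004 + 0.0576 + 0.0784 + 0.0784 + 0.0004 = 0.2312
B = 1 / 0.2312 = 4.3253

4.33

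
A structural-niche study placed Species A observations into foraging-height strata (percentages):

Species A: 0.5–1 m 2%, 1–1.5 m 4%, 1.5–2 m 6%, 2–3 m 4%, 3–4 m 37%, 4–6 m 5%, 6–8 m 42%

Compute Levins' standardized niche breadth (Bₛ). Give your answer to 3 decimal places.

Convert percentages to proportions (divide by 100).
Σpᵢ² = 0.02² + 0.04² + 0.06² + 0.04² + 0.37² + 0.05² + 0.42² = 0.0004 + 0.0016 + 0.0036 + 0.0016 + 0.1369 + 0.0025 + 0.1764 = 0.3230
B = 1 / 0.3230 = 3.09598
Bₛ = (B − 1)/(n − 1) = (3.09598 − 1)/(7 − 1) = 2.09598/6 = 0.34933

0.349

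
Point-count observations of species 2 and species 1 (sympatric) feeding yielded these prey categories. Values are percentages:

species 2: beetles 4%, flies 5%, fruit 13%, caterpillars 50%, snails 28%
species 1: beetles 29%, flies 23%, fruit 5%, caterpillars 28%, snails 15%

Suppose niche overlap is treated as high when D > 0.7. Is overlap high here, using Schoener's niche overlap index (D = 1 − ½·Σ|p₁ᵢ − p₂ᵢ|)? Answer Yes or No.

Convert percentages to proportions (divide by 100).
Σ|p₁ᵢ − p₂ᵢ| = 0.25 + 0.18 + 0.08 + 0.22 + 0.13 = 0.86
D = 1 − ½ × 0.86 = 1 − 0.430 = 0.5700
D = 0.5700 < 0.7 → No.

No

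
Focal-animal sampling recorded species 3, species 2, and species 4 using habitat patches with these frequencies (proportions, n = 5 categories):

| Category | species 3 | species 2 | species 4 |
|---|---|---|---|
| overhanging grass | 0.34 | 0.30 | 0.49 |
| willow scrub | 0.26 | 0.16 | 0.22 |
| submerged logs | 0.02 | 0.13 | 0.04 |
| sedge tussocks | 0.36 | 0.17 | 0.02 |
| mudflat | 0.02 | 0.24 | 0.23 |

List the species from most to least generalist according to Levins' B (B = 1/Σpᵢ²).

species 2 > species 3 > species 4

Σp_3ᵢ² = 0.34² + 0.26² + 0.02² + 0.36² + 0.02² = 0.1156 + 0.0676 + 0.0004 + 0.1296 + 0.0004 = 0.3136
B_3 = 1 / 0.3136 = 3.1888
Σp_2ᵢ² = 0.30² + 0.16² + 0.13² + 0.17² + 0.24² = 0.0900 + 0.0256 + 0.0169 + 0.0289 + 0.0576 = 0.2190
B_2 = 1 / 0.2190 = 4.5662
Σp_4ᵢ² = 0.49² + 0.22² + 0.04² + 0.02² + 0.23² = 0.2401 + 0.0484 + 0.0016 + 0.0004 + 0.0529 = 0.3434
B_4 = 1 / 0.3434 = 2.9121
Ranking by B (broadest → narrowest): species 2 (4.57) > species 3 (3.19) > species 4 (2.91)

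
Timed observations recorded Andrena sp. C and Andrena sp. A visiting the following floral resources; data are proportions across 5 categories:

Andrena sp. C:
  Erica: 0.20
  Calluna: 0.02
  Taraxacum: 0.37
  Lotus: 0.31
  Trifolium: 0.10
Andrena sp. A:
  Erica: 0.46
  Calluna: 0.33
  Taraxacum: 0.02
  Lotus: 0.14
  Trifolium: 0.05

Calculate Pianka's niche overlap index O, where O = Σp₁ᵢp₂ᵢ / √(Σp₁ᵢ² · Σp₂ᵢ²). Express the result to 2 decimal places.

0.50

Σ p₁ᵢp₂ᵢ = 0.0920 + 0.0066 + 0.0074 + 0.0434 + 0.0050 = 0.1544
Σp_1ᵢ² = 0.20² + 0.02² + 0.37² + 0.31² + 0.10² = 0.0400 + 0.0004 + 0.1369 + 0.0961 + 0.0100 = 0.2834
Σp_2ᵢ² = 0.46² + 0.33² + 0.02² + 0.14² + 0.05² = 0.2116 + 0.1089 + 0.0004 + 0.0196 + 0.0025 = 0.3430
O = 0.1544 / √(0.2834 × 0.3430) = 0.1544 / 0.31178 = 0.4952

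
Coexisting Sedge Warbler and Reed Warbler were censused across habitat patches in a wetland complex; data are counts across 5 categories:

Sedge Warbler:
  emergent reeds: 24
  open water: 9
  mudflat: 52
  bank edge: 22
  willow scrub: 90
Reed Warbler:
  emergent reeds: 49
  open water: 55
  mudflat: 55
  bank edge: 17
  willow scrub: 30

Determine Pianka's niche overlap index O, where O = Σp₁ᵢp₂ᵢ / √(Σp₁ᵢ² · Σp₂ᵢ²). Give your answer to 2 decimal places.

Proportions for Sedge Warbler (n=197): 24/197=0.1218, 9/197=0.0457, 52/197=0.2640, 22/197=0.1117, 90/197=0.4569
Proportions for Reed Warbler (n=206): 49/206=0.2379, 55/206=0.2670, 55/206=0.2670, 17/206=0.0825, 30/206=0.1456
Σ p₁ᵢp₂ᵢ = 0.028976 + 0.012202 + 0.070488 + 0.009215 + 0.066525 = 0.187406
Σp_1ᵢ² = 0.1218² + 0.0457² + 0.2640² + 0.1117² + 0.4569² = 0.014835 + 0.002088 + 0.069696 + 0.012477 + 0.208758 = 0.307854
Σp_2ᵢ² = 0.2379² + 0.2670² + 0.2670² + 0.0825² + 0.1456² = 0.056596 + 0.071289 + 0.071289 + 0.006806 + 0.021199 = 0.227179
O = 0.187406 / √(0.307854 × 0.227179) = 0.187406 / 0.2644579 = 0.7086

0.71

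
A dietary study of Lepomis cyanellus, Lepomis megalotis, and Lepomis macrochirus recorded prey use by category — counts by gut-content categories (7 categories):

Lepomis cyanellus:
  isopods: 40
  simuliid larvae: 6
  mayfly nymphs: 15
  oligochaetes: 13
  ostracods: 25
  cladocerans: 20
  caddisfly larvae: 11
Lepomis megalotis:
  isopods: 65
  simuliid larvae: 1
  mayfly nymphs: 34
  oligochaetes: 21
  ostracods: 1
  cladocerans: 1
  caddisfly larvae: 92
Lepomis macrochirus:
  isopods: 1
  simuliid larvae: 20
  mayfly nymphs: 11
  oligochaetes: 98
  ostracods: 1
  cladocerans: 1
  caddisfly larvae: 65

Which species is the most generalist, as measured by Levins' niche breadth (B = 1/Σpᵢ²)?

Lepomis cyanellus

Proportions for Lepomis cyanellus (n=130): 40/130=0.3077, 6/130=0.0462, 15/130=0.1154, 13/130=0.1000, 25/130=0.1923, 20/130=0.1538, 11/130=0.0846
Proportions for Lepomis megalotis (n=215): 65/215=0.3023, 1/215=0.0047, 34/215=0.1581, 21/215=0.0977, 1/215=0.0047, 1/215=0.0047, 92/215=0.4279
Proportions for Lepomis macrochirus (n=197): 1/197=0.0051, 20/197=0.1015, 11/197=0.0558, 98/197=0.4975, 1/197=0.0051, 1/197=0.0051, 65/197=0.3299
Σp_cyanᵢ² = 0.3077² + 0.0462² + 0.1154² + 0.1000² + 0.1923² + 0.1538² + 0.0846² = 0.094679 + 0.002134 + 0.013317 + 0.010000 + 0.036979 + 0.023654 + 0.007157 = 0.187920
B_cyan = 1 / 0.187920 = 5.3214
Σp_megaᵢ² = 0.3023² + 0.0047² + 0.1581² + 0.0977² + 0.0047² + 0.0047² + 0.4279² = 0.091385 + 0.000022 + 0.024996 + 0.009545 + 0.000022 + 0.000022 + 0.183098 = 0.309090
B_mega = 1 / 0.309090 = 3.2353
Σp_macrᵢ² = 0.0051² + 0.1015² + 0.0558² + 0.4975² + 0.0051² + 0.0051² + 0.3299² = 0.000026 + 0.010302 + 0.003114 + 0.247506 + 0.000026 + 0.000026 + 0.108834 = 0.369834
B_macr = 1 / 0.369834 = 2.7039
Highest B → broadest niche (most generalist): Lepomis cyanellus (B = 5.32).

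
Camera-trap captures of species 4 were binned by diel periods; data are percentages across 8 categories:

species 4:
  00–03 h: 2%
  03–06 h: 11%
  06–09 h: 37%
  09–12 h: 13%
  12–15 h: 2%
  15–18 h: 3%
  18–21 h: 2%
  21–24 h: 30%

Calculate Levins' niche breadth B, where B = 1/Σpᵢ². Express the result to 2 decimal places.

3.88

Convert percentages to proportions (divide by 100).
Σpᵢ² = 0.02² + 0.11² + 0.37² + 0.13² + 0.02² + 0.03² + 0.02² + 0.30² = 0.0004 + 0.0121 + 0.1369 + 0.0169 + 0.0004 + 0.0009 + 0.0004 + 0.0900 = 0.2580
B = 1 / 0.2580 = 3.8760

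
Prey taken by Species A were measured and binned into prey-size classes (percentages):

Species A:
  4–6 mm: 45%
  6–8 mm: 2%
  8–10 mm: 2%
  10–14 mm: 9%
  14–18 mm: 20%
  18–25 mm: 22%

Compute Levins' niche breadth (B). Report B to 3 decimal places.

3.336

Convert percentages to proportions (divide by 100).
Σpᵢ² = 0.45² + 0.02² + 0.02² + 0.09² + 0.20² + 0.22² = 0.2025 + 0.0004 + 0.0004 + 0.0081 + 0.0400 + 0.0484 = 0.2998
B = 1 / 0.2998 = 3.33556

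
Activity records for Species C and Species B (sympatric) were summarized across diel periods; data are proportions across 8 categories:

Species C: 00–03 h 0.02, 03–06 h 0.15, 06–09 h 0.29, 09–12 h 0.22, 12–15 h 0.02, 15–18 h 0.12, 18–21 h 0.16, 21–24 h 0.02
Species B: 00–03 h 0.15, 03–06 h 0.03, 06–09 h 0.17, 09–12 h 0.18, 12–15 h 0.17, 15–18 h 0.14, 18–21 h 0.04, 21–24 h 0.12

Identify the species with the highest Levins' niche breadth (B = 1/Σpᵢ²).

Σp_Cᵢ² = 0.02² + 0.15² + 0.29² + 0.22² + 0.02² + 0.12² + 0.16² + 0.02² = 0.0004 + 0.0225 + 0.0841 + 0.0484 + 0.0004 + 0.0144 + 0.0256 + 0.0004 = 0.1962
B_C = 1 / 0.1962 = 5.0968
Σp_Bᵢ² = 0.15² + 0.03² + 0.17² + 0.18² + 0.17² + 0.14² + 0.04² + 0.12² = 0.0225 + 0.0009 + 0.0289 + 0.0324 + 0.0289 + 0.0196 + 0.0016 + 0.0144 = 0.1492
B_B = 1 / 0.1492 = 6.7024
Highest B → broadest niche (most generalist): Species B (B = 6.70).

Species B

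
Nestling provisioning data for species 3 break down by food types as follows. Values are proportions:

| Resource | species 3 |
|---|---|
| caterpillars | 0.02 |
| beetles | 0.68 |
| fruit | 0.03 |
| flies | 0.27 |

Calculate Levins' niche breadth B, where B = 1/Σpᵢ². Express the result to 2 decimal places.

Σpᵢ² = 0.02² + 0.68² + 0.03² + 0.27² = 0.0004 + 0.4624 + 0.0009 + 0.0729 = 0.5366
B = 1 / 0.5366 = 1.8636

1.86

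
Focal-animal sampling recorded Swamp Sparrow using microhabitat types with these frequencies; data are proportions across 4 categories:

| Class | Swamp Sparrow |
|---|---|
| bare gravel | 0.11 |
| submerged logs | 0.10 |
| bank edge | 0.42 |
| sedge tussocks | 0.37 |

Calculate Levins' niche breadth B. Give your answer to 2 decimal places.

Σpᵢ² = 0.11² + 0.10² + 0.42² + 0.37² = 0.0121 + 0.0100 + 0.1764 + 0.1369 = 0.3354
B = 1 / 0.3354 = 2.9815

2.98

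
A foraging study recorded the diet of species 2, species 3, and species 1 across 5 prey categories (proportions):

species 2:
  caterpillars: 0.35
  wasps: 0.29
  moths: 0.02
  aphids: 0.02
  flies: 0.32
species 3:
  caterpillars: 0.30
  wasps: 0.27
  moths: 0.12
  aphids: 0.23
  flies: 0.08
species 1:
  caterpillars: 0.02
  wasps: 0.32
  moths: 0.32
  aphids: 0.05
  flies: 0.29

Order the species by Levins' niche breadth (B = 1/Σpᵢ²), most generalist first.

Σp_2ᵢ² = 0.35² + 0.29² + 0.02² + 0.02² + 0.32² = 0.1225 + 0.0841 + 0.0004 + 0.0004 + 0.1024 = 0.3098
B_2 = 1 / 0.3098 = 3.2279
Σp_3ᵢ² = 0.30² + 0.27² + 0.12² + 0.23² + 0.08² = 0.0900 + 0.0729 + 0.0144 + 0.0529 + 0.0064 = 0.2366
B_3 = 1 / 0.2366 = 4.2265
Σp_1ᵢ² = 0.02² + 0.32² + 0.32² + 0.05² + 0.29² = 0.0004 + 0.1024 + 0.1024 + 0.0025 + 0.0841 = 0.2918
B_1 = 1 / 0.2918 = 3.4270
Ranking by B (broadest → narrowest): species 3 (4.23) > species 1 (3.43) > species 2 (3.23)

species 3 > species 1 > species 2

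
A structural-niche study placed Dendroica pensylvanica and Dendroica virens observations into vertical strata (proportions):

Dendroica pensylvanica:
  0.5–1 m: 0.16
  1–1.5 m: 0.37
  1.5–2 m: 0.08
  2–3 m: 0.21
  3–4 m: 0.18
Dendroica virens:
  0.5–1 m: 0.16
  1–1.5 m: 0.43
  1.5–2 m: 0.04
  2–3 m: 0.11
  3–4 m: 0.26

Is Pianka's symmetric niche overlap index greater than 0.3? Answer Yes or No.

Yes

Σ p₁ᵢp₂ᵢ = 0.0256 + 0.1591 + 0.0032 + 0.0231 + 0.0468 = 0.2578
Σp_1ᵢ² = 0.16² + 0.37² + 0.08² + 0.21² + 0.18² = 0.0256 + 0.1369 + 0.0064 + 0.0441 + 0.0324 = 0.2454
Σp_2ᵢ² = 0.16² + 0.43² + 0.04² + 0.11² + 0.26² = 0.0256 + 0.1849 + 0.0016 + 0.0121 + 0.0676 = 0.2918
O = 0.2578 / √(0.2454 × 0.2918) = 0.2578 / 0.26760 = 0.9634
O = 0.9634 > 0.3 → Yes.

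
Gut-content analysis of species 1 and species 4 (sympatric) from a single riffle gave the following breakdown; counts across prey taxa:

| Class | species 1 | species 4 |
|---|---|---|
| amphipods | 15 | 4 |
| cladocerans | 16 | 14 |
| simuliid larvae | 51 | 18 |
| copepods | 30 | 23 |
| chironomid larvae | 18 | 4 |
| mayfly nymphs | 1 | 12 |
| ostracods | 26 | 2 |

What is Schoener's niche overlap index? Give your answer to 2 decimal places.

0.66

Proportions for species 1 (n=157): 15/157=0.0955, 16/157=0.1019, 51/157=0.3248, 30/157=0.1911, 18/157=0.1146, 1/157=0.0064, 26/157=0.1656
Proportions for species 4 (n=77): 4/77=0.0519, 14/77=0.1818, 18/77=0.2338, 23/77=0.2987, 4/77=0.0519, 12/77=0.1558, 2/77=0.0260
Σ|p₁ᵢ − p₂ᵢ| = 0.0436 + 0.0799 + 0.0910 + 0.1076 + 0.0627 + 0.1494 + 0.1396 = 0.6738
D = 1 − ½ × 0.6738 = 1 − 0.33690 = 0.66310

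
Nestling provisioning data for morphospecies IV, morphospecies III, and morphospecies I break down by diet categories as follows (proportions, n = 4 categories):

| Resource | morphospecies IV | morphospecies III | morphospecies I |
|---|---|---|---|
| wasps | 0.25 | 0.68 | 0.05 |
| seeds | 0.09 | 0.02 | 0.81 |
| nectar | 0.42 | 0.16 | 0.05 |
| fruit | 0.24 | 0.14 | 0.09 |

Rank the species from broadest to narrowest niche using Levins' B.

morphospecies IV > morphospecies III > morphospecies I

Σp_IVᵢ² = 0.25² + 0.09² + 0.42² + 0.24² = 0.0625 + 0.0081 + 0.1764 + 0.0576 = 0.3046
B_IV = 1 / 0.3046 = 3.2830
Σp_IIIᵢ² = 0.68² + 0.02² + 0.16² + 0.14² = 0.4624 + 0.0004 + 0.0256 + 0.0196 = 0.5080
B_III = 1 / 0.5080 = 1.9685
Σp_Iᵢ² = 0.05² + 0.81² + 0.05² + 0.09² = 0.0025 + 0.6561 + 0.0025 + 0.0081 = 0.6692
B_I = 1 / 0.6692 = 1.4943
Ranking by B (broadest → narrowest): morphospecies IV (3.28) > morphospecies III (1.97) > morphospecies I (1.49)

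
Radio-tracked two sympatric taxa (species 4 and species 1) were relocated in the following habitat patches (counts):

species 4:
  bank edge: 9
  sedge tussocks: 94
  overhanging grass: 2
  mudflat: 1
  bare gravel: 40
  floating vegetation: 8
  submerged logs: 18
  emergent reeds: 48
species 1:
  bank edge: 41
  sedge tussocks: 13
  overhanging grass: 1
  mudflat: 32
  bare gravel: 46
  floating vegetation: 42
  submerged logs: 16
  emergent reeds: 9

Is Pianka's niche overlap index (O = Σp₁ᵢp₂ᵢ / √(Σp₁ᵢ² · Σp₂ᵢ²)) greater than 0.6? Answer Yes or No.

Proportions for species 4 (n=220): 9/220=0.0409, 94/220=0.4273, 2/220=0.0091, 1/220=0.0045, 40/220=0.1818, 8/220=0.0364, 18/220=0.0818, 48/220=0.2182
Proportions for species 1 (n=200): 41/200=0.2050, 13/200=0.0650, 1/200=0.0050, 32/200=0.1600, 46/200=0.2300, 42/200=0.2100, 16/200=0.0800, 9/200=0.0450
Σ p₁ᵢp₂ᵢ = 0.008385 + 0.027775 + 0.000046 + 0.000720 + 0.041814 + 0.007644 + 0.006544 + 0.009819 = 0.102747
Σp_1ᵢ² = 0.0409² + 0.4273² + 0.0091² + 0.0045² + 0.1818² + 0.0364² + 0.0818² + 0.2182² = 0.001673 + 0.182585 + 0.000083 + 0.000020 + 0.033051 + 0.001325 + 0.006691 + 0.047611 = 0.273039
Σp_2ᵢ² = 0.2050² + 0.0650² + 0.0050² + 0.1600² + 0.2300² + 0.2100² + 0.0800² + 0.0450² = 0.042025 + 0.004225 + 0.000025 + 0.025600 + 0.052900 + 0.044100 + 0.006400 + 0.002025 = 0.177300
O = 0.102747 / √(0.273039 × 0.177300) = 0.102747 / 0.2200223 = 0.4670
O = 0.4670 < 0.6 → No.

No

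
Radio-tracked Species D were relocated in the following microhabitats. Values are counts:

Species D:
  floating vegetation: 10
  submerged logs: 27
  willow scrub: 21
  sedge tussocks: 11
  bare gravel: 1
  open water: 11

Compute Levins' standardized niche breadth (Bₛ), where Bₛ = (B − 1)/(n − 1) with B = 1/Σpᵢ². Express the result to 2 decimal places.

0.67

Proportions for Species D (n=81): 10/81=0.1235, 27/81=0.3333, 21/81=0.2593, 11/81=0.1358, 1/81=0.0123, 11/81=0.1358
Σpᵢ² = 0.1235² + 0.3333² + 0.2593² + 0.1358² + 0.0123² + 0.1358² = 0.015252 + 0.111089 + 0.067236 + 0.018442 + 0.000151 + 0.018442 = 0.230612
B = 1 / 0.230612 = 4.3363
Bₛ = (B − 1)/(n − 1) = (4.3363 − 1)/(6 − 1) = 3.3363/5 = 0.6673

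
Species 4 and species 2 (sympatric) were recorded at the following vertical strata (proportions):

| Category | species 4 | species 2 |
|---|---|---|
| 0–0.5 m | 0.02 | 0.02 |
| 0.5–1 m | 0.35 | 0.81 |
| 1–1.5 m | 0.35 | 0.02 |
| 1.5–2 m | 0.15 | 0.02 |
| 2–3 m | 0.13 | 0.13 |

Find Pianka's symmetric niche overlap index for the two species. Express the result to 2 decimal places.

0.71

Σ p₁ᵢp₂ᵢ = 0.0004 + 0.2835 + 0.0070 + 0.0030 + 0.0169 = 0.3108
Σp_1ᵢ² = 0.02² + 0.35² + 0.35² + 0.15² + 0.13² = 0.0004 + 0.1225 + 0.1225 + 0.0225 + 0.0169 = 0.2848
Σp_2ᵢ² = 0.02² + 0.81² + 0.02² + 0.02² + 0.13² = 0.0004 + 0.6561 + 0.0004 + 0.0004 + 0.0169 = 0.6742
O = 0.3108 / √(0.2848 × 0.6742) = 0.3108 / 0.43819 = 0.7093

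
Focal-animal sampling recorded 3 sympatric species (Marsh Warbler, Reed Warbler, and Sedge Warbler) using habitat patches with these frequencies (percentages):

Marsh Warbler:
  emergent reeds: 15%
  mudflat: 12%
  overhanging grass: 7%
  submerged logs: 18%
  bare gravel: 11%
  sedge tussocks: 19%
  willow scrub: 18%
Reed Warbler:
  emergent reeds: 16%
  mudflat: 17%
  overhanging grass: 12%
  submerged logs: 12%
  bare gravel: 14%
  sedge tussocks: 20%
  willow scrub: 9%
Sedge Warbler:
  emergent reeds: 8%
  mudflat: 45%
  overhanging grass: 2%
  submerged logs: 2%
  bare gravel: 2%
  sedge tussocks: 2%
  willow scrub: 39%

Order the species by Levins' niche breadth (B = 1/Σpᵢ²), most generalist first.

Convert percentages to proportions (divide by 100).
Σp_Marsᵢ² = 0.15² + 0.12² + 0.07² + 0.18² + 0.11² + 0.19² + 0.18² = 0.0225 + 0.0144 + 0.0049 + 0.0324 + 0.0121 + 0.0361 + 0.0324 = 0.1548
B_Mars = 1 / 0.1548 = 6.4599
Σp_Reedᵢ² = 0.16² + 0.17² + 0.12² + 0.12² + 0.14² + 0.20² + 0.09² = 0.0256 + 0.0289 + 0.0144 + 0.0144 + 0.0196 + 0.0400 + 0.0081 = 0.1510
B_Reed = 1 / 0.1510 = 6.6225
Σp_Sedgᵢ² = 0.08² + 0.45² + 0.02² + 0.02² + 0.02² + 0.02² + 0.39² = 0.0064 + 0.2025 + 0.0004 + 0.0004 + 0.0004 + 0.0004 + 0.1521 = 0.3626
B_Sedg = 1 / 0.3626 = 2.7579
Ranking by B (broadest → narrowest): Reed Warbler (6.62) > Marsh Warbler (6.46) > Sedge Warbler (2.76)

Reed Warbler > Marsh Warbler > Sedge Warbler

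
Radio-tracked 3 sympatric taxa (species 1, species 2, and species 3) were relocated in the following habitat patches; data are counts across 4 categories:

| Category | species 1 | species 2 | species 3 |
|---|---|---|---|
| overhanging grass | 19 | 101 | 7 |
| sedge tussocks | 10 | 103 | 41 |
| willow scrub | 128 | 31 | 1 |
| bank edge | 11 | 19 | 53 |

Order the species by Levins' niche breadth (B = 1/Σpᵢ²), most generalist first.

Proportions for species 1 (n=168): 19/168=0.1131, 10/168=0.0595, 128/168=0.7619, 11/168=0.0655
Proportions for species 2 (n=254): 101/254=0.3976, 103/254=0.4055, 31/254=0.1220, 19/254=0.0748
Proportions for species 3 (n=102): 7/102=0.0686, 41/102=0.4020, 1/102=0.0098, 53/102=0.5196
Σp_1ᵢ² = 0.1131² + 0.0595² + 0.7619² + 0.0655² = 0.012792 + 0.003540 + 0.580492 + 0.004290 = 0.601114
B_1 = 1 / 0.601114 = 1.6636
Σp_2ᵢ² = 0.3976² + 0.4055² + 0.1220² + 0.0748² = 0.158086 + 0.164430 + 0.014884 + 0.005595 = 0.342995
B_2 = 1 / 0.342995 = 2.9155
Σp_3ᵢ² = 0.0686² + 0.4020² + 0.0098² + 0.5196² = 0.004706 + 0.161604 + 0.000096 + 0.269984 = 0.436390
B_3 = 1 / 0.436390 = 2.2915
Ranking by B (broadest → narrowest): species 2 (2.92) > species 3 (2.29) > species 1 (1.66)

species 2 > species 3 > species 1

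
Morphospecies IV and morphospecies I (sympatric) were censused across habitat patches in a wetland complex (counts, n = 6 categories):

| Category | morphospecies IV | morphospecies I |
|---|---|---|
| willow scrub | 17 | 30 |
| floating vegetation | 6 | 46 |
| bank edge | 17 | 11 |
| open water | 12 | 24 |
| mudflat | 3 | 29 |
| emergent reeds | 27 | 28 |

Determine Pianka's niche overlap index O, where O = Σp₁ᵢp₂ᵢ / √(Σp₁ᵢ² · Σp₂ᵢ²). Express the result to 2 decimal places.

Proportions for morphospecies IV (n=82): 17/82=0.2073, 6/82=0.0732, 17/82=0.2073, 12/82=0.1463, 3/82=0.0366, 27/82=0.3293
Proportions for morphospecies I (n=168): 30/168=0.1786, 46/168=0.2738, 11/168=0.0655, 24/168=0.1429, 29/168=0.1726, 28/168=0.1667
Σ p₁ᵢp₂ᵢ = 0.037024 + 0.020042 + 0.013578 + 0.020906 + 0.006317 + 0.054894 = 0.152761
Σp_1ᵢ² = 0.2073² + 0.0732² + 0.2073² + 0.1463² + 0.0366² + 0.3293² = 0.042973 + 0.005358 + 0.042973 + 0.021404 + 0.001340 + 0.108438 = 0.222486
Σp_2ᵢ² = 0.1786² + 0.2738² + 0.0655² + 0.1429² + 0.1726² + 0.1667² = 0.031898 + 0.074966 + 0.004290 + 0.020420 + 0.029791 + 0.027789 = 0.189154
O = 0.152761 / √(0.222486 × 0.189154) = 0.152761 / 0.2051441 = 0.7447

0.74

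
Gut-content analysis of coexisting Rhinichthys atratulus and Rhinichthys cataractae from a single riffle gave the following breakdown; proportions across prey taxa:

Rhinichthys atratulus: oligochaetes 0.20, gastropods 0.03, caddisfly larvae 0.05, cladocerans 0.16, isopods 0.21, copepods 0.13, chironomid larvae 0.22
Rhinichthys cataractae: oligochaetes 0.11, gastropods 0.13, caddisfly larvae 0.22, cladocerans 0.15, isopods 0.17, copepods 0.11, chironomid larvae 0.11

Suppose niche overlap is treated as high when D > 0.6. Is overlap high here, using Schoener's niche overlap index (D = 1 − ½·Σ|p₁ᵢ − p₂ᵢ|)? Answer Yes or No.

Σ|p₁ᵢ − p₂ᵢ| = 0.09 + 0.10 + 0.17 + 0.01 + 0.04 + 0.02 + 0.11 = 0.54
D = 1 − ½ × 0.54 = 1 − 0.270 = 0.7300
D = 0.7300 > 0.6 → Yes.

Yes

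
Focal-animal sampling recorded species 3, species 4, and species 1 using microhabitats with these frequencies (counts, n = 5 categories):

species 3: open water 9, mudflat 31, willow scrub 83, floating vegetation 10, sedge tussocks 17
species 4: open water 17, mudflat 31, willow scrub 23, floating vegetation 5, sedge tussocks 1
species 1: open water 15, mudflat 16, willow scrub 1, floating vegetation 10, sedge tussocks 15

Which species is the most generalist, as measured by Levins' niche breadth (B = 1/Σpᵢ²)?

Proportions for species 3 (n=150): 9/150=0.0600, 31/150=0.2067, 83/150=0.5533, 10/150=0.0667, 17/150=0.1133
Proportions for species 4 (n=77): 17/77=0.2208, 31/77=0.4026, 23/77=0.2987, 5/77=0.0649, 1/77=0.0130
Proportions for species 1 (n=57): 15/57=0.2632, 16/57=0.2807, 1/57=0.0175, 10/57=0.1754, 15/57=0.2632
Σp_3ᵢ² = 0.0600² + 0.2067² + 0.5533² + 0.0667² + 0.1133² = 0.003600 + 0.042725 + 0.306141 + 0.004449 + 0.012837 = 0.369752
B_3 = 1 / 0.369752 = 2.7045
Σp_4ᵢ² = 0.2208² + 0.4026² + 0.2987² + 0.0649² + 0.0130² = 0.048753 + 0.162087 + 0.089222 + 0.004212 + 0.000169 = 0.304443
B_4 = 1 / 0.304443 = 3.2847
Σp_1ᵢ² = 0.2632² + 0.2807² + 0.0175² + 0.1754² + 0.2632² = 0.069274 + 0.078792 + 0.000306 + 0.030765 + 0.069274 = 0.248411
B_1 = 1 / 0.248411 = 4.0256
Highest B → broadest niche (most generalist): species 1 (B = 4.03).

species 1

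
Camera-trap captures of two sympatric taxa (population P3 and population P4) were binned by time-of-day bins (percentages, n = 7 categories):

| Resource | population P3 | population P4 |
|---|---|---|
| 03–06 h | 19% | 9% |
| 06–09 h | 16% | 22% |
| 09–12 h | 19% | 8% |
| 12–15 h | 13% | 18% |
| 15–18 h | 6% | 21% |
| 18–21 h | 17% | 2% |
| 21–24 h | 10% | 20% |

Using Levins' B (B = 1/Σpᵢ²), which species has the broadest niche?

Convert percentages to proportions (divide by 100).
Σp_P3ᵢ² = 0.19² + 0.16² + 0.19² + 0.13² + 0.06² + 0.17² + 0.10² = 0.0361 + 0.0256 + 0.0361 + 0.0169 + 0.0036 + 0.0289 + 0.0100 = 0.1572
B_P3 = 1 / 0.1572 = 6.3613
Σp_P4ᵢ² = 0.09² + 0.22² + 0.08² + 0.18² + 0.21² + 0.02² + 0.20² = 0.0081 + 0.0484 + 0.0064 + 0.0324 + 0.0441 + 0.0004 + 0.0400 = 0.1798
B_P4 = 1 / 0.1798 = 5.5617
Highest B → broadest niche (most generalist): population P3 (B = 6.36).

population P3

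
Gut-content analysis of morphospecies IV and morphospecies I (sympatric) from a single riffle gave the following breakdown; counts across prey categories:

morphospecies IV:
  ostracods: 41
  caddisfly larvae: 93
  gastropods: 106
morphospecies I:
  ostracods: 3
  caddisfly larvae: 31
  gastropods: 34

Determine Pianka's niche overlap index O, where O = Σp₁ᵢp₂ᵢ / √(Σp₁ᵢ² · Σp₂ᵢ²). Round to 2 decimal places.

Proportions for morphospecies IV (n=240): 41/240=0.1708, 93/240=0.3875, 106/240=0.4417
Proportions for morphospecies I (n=68): 3/68=0.0441, 31/68=0.4559, 34/68=0.5000
Σ p₁ᵢp₂ᵢ = 0.007532 + 0.176661 + 0.220850 = 0.405043
Σp_1ᵢ² = 0.1708² + 0.3875² + 0.4417² = 0.029173 + 0.150156 + 0.195099 = 0.374428
Σp_2ᵢ² = 0.0441² + 0.4559² + 0.5000² = 0.001945 + 0.207845 + 0.250000 = 0.459790
O = 0.405043 / √(0.374428 × 0.459790) = 0.405043 / 0.4149196 = 0.9762

0.98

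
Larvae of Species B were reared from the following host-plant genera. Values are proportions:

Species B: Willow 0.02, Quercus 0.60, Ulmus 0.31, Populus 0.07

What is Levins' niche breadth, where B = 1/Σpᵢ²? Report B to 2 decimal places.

Σpᵢ² = 0.02² + 0.60² + 0.31² + 0.07² = 0.0004 + 0.3600 + 0.0961 + 0.0049 = 0.4614
B = 1 / 0.4614 = 2.1673

2.17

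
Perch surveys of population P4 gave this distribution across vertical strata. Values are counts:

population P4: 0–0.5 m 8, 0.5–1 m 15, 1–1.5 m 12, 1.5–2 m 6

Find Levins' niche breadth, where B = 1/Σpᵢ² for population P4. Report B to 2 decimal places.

3.58

Proportions for population P4 (n=41): 8/41=0.1951, 15/41=0.3659, 12/41=0.2927, 6/41=0.1463
Σpᵢ² = 0.1951² + 0.3659² + 0.2927² + 0.1463² = 0.038064 + 0.133883 + 0.085673 + 0.021404 = 0.279024
B = 1 / 0.279024 = 3.5839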